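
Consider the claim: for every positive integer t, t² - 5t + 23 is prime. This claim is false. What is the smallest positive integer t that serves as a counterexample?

t = 19

We need the least positive integer t for which t² - 5t + 23 is not prime.
For t = 1, 2, 3, 4, …, 16, 17, 18 the conclusion holds.
t = 19: t² - 5t + 23 = 289 = 17 × 17, composite.
Hence t = 19 is a counterexample.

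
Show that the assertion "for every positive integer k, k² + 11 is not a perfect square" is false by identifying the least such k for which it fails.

k = 5

Check each positive integer k in order until k² + 11 is a perfect square.
k = 1: 1² + 11 = 12, not a perfect square.
k = 2: 2² + 11 = 15, not a perfect square.
k = 3: 3² + 11 = 20, not a perfect square.
k = 4: 4² + 11 = 27, not a perfect square.
k = 5: 5² + 11 = 36 = 6², a perfect square.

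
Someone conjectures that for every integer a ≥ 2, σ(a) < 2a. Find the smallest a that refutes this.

a = 6

a = 2: σ(2) = 3; 3 < 4.
a = 3: σ(3) = 4; 4 < 6.
a = 4: σ(4) = 7; 7 < 8.
a = 5: σ(5) = 6; 6 < 10.
a = 6: σ(6) = 12; 12 ≥ 12.
So a = 6 is the smallest counterexample.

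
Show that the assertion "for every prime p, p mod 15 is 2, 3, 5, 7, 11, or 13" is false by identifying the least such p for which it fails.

p = 19

Check each prime p in order until the claim fails.
For p = 2, 3, 5, 7, 11, 13, 17 the conclusion holds.
p = 19: 19 mod 15 = 4 — not in {2, 3, 5, 7, 11, 13}.
Hence p = 19 is a counterexample.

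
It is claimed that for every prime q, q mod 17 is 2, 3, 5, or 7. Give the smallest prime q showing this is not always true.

q = 11

A counterexample is any prime q such that the claim fails; we check each in order.
q = 2: 2 mod 17 = 2.
q = 3: 3 mod 17 = 3.
q = 5: 5 mod 17 = 5.
q = 7: 7 mod 17 = 7.
q = 11: 11 mod 17 = 11 — not in {2, 3, 5, 7}.
So q = 11 is the smallest counterexample.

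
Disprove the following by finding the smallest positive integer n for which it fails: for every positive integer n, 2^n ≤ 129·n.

For n = 1, 2, 3, 4, 5, 6, 7, 8, 9, 10 the conclusion holds.
n = 11: 2^n = 2048 and 129·n = 1419, so 2048 > 1419.

n = 11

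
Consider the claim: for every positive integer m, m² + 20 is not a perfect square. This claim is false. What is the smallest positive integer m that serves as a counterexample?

m = 4

m = 1: 1² + 20 = 21, not a perfect square.
m = 2: 2² + 20 = 24, not a perfect square.
m = 3: 3² + 20 = 29, not a perfect square.
m = 4: 4² + 20 = 36 = 6², a perfect square.
Thus m = 4 disproves the claim, and no smaller m works.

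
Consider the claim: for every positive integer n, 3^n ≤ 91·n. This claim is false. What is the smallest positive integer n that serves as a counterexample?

n = 6

A counterexample is any positive integer n such that 3^n > 91·n; we check each in order.
For n = 1, 2, 3, 4, 5 the conclusion holds.
n = 6: 3^n = 729 and 91·n = 546, so 729 > 546.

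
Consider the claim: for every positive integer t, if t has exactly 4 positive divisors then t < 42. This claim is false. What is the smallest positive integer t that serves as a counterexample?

A counterexample is any positive integer t such that t has exactly 4 positive divisors but the claim fails; we check each in order.
For t = 6, 8, 10, 14, …, 35, 38, 39 the conclusion holds.
t = 46: τ(46) = 4; 46 ≥ 42.

t = 46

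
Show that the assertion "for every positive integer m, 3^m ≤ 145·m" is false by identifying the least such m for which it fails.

m = 7

A counterexample is any positive integer m such that 3^m > 145·m; we check each in order.
For m = 1, 2, 3, 4, 5, 6 the conclusion holds.
m = 7: 3^m = 2187 and 145·m = 1015, so 2187 > 1015.
So m = 7 is the smallest counterexample.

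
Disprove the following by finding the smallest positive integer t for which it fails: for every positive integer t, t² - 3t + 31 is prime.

t = 4

For t = 1, 2, 3 the conclusion holds.
t = 4: t² - 3t + 31 = 35 = 5 × 7, composite.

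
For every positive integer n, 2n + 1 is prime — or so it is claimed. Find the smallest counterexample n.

n = 1: 2n + 1 = 3, prime.
n = 2: 2n + 1 = 5, prime.
n = 3: 2n + 1 = 7, prime.
n = 4: 2n + 1 = 9 = 3 × 3, composite.
So n = 4 is the smallest counterexample.

n = 4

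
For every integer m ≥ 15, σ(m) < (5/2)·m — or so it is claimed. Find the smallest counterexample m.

m = 24

Check each integer m ≥ 15 in order until the claim fails.
The first 9 eligible values, up to m = 23, all satisfy the conclusion.
m = 24: σ(24) = 60; 60 ≥ 60.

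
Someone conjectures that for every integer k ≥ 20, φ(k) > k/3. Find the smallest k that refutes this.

For k = 20, 21, 22, 23 the conclusion holds.
k = 24: φ(24) = 8 and 24/3 = 8, so φ(24) ≤ 24/3.
Hence k = 24 is a counterexample.

k = 24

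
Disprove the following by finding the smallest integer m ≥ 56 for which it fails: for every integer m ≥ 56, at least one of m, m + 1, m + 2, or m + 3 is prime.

Check each integer m ≥ 56 in order until m, m + 1, m + 2, m + 3 are all composite.
For m = 56, 57, 58, 59, 60, 61 the conclusion holds.
m = 62: 62 = 2 × 31; 63 = 3 × 21; 64 = 2 × 32; 65 = 5 × 13 — all composite.
So m = 62 is the smallest counterexample.

m = 62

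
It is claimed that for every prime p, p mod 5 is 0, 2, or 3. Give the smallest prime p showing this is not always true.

A counterexample is any prime p such that the claim fails; we check each in order.
For p = 2, 3, 5, 7 the conclusion holds.
p = 11: 11 mod 5 = 1 — not in {0, 2, 3}.
So p = 11 is the smallest counterexample.

p = 11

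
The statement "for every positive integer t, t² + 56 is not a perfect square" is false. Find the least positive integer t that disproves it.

A counterexample is any positive integer t such that t² + 56 is a perfect square; we check each in order.
t = 1: 1² + 56 = 57, not a perfect square.
t = 2: 2² + 56 = 60, not a perfect square.
t = 3: 3² + 56 = 65, not a perfect square.
t = 4: 4² + 56 = 72, not a perfect square.
t = 5: 5² + 56 = 81 = 9², a perfect square.
Hence t = 5 is a counterexample.

t = 5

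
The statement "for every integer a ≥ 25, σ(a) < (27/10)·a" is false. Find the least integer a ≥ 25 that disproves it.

We need the least integer a ≥ 25 for which the claim fails.
The first 35 eligible values, up to a = 59, all satisfy the conclusion.
a = 60: σ(60) = 168; 168 ≥ 162.

a = 60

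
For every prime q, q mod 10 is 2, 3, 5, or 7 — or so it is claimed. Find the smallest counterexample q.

For q = 2, 3, 5, 7 the conclusion holds.
q = 11: 11 mod 10 = 1 — not in {2, 3, 5, 7}.
Hence q = 11 is a counterexample.

q = 11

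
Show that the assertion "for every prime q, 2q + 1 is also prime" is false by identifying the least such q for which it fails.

q = 7

We need the least prime q for which 2q + 1 is not prime.
q = 2: 2q + 1 = 5, prime.
q = 3: 2q + 1 = 7, prime.
q = 5: 2q + 1 = 11, prime.
q = 7: 2q + 1 = 15 = 3 × 5, not prime.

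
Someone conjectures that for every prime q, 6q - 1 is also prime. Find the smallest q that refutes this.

The first 4 eligible values, up to q = 7, all satisfy the conclusion.
q = 11: 6q - 1 = 65 = 5 × 13, not prime.
Thus q = 11 disproves the claim, and no smaller q works.

q = 11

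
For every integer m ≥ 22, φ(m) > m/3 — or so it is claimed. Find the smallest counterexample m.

We need the least integer m ≥ 22 for which the claim fails.
m = 22: φ(22) = 10 and 22/3 = 22/3, so φ(22) > 22/3.
m = 23: φ(23) = 22 and 23/3 = 23/3, so φ(23) > 23/3.
m = 24: φ(24) = 8 and 24/3 = 8, so φ(24) ≤ 24/3.
So m = 24 is the smallest counterexample.

m = 24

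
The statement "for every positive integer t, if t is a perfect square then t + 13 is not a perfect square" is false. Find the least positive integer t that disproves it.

t = 36

A counterexample is any positive integer t such that t is a perfect square but t + 13 is a perfect square; we check each in order.
For t = 1, 4, 9, 16, 25 the conclusion holds.
t = 36: 36 = 6² and 36 + 13 = 49 = 7².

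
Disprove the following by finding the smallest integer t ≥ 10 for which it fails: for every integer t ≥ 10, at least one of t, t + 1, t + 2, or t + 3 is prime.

A counterexample is any integer t ≥ 10 such that t, t + 1, t + 2, t + 3 are all composite; we check each in order.
For t = 10, 11, 12, 13, …, 21, 22, 23 the conclusion holds.
t = 24: 24 = 2 × 12; 25 = 5 × 5; 26 = 2 × 13; 27 = 3 × 9 — all composite.

t = 24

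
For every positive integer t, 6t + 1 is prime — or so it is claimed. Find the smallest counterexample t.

Check each positive integer t in order until 6t + 1 is not prime.
t = 1: 6t + 1 = 7, prime.
t = 2: 6t + 1 = 13, prime.
t = 3: 6t + 1 = 19, prime.
t = 4: 6t + 1 = 25 = 5 × 5, composite.

t = 4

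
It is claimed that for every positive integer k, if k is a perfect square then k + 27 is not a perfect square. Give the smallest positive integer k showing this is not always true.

A counterexample is any positive integer k such that k is a perfect square but k + 27 is a perfect square; we check each in order.
For k = 1, 4 the conclusion holds.
k = 9: 9 = 3² and 9 + 27 = 36 = 6².

k = 9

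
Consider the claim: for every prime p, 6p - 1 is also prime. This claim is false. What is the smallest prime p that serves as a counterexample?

p = 11

p = 2: 6p - 1 = 11, prime.
p = 3: 6p - 1 = 17, prime.
p = 5: 6p - 1 = 29, prime.
p = 7: 6p - 1 = 41, prime.
p = 11: 6p - 1 = 65 = 5 × 13, not prime.
Thus p = 11 disproves the claim, and no smaller p works.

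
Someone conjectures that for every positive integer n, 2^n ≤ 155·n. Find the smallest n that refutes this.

n = 11

A counterexample is any positive integer n such that 2^n > 155·n; we check each in order.
For n = 1, 2, 3, 4, 5, 6, 7, 8, 9, 10 the conclusion holds.
n = 11: 2^n = 2048 and 155·n = 1705, so 2048 > 1705.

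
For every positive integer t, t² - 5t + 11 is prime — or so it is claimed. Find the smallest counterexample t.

t = 7

The first 6 eligible values, up to t = 6, all satisfy the conclusion.
t = 7: t² - 5t + 11 = 25 = 5 × 5, composite.
So t = 7 is the smallest counterexample.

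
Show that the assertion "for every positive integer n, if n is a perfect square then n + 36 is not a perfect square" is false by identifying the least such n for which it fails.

n = 64

A counterexample is any positive integer n such that n is a perfect square but n + 36 is a perfect square; we check each in order.
The first 7 eligible values, up to n = 49, all satisfy the conclusion.
n = 64: 64 = 8² and 64 + 36 = 100 = 10².
Thus n = 64 disproves the claim, and no smaller n works.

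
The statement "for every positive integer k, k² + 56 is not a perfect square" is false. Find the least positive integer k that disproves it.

We need the least positive integer k for which k² + 56 is a perfect square.
k = 1: 1² + 56 = 57, not a perfect square.
k = 2: 2² + 56 = 60, not a perfect square.
k = 3: 3² + 56 = 65, not a perfect square.
k = 4: 4² + 56 = 72, not a perfect square.
k = 5: 5² + 56 = 81 = 9², a perfect square.
So k = 5 is the smallest counterexample.

k = 5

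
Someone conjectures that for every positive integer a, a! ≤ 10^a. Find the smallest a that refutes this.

a = 25

For a = 1, 2, 3, 4, …, 22, 23, 24 the conclusion holds.
a = 25: a! = 15511210043330985984000000 and 10^a = 10000000000000000000000000, so 15511210043330985984000000 > 10000000000000000000000000.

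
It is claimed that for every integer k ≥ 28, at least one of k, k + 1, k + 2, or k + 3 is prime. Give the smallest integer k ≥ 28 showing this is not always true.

k = 32

Check each integer k ≥ 28 in order until k, k + 1, k + 2, k + 3 are all composite.
k = 28: 29 is prime.
k = 29: 29 is prime.
k = 30: 31 is prime.
k = 31: 31 is prime.
k = 32: 32 = 2 × 16; 33 = 3 × 11; 34 = 2 × 17; 35 = 5 × 7 — all composite.
Hence k = 32 is a counterexample.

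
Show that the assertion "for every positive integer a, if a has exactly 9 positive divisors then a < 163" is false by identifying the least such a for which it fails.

Check each positive integer a in order until a has exactly 9 positive divisors but the claim fails.
For a = 36, 100 the conclusion holds.
a = 196: τ(196) = 9; 196 ≥ 163.

a = 196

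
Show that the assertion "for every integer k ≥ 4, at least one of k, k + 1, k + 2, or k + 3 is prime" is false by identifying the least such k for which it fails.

Check each integer k ≥ 4 in order until k, k + 1, k + 2, k + 3 are all composite.
For k = 4, 5, 6, 7, …, 21, 22, 23 the conclusion holds.
k = 24: 24 = 2 × 12; 25 = 5 × 5; 26 = 2 × 13; 27 = 3 × 9 — all composite.

k = 24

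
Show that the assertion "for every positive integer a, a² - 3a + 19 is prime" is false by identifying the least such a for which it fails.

Check each positive integer a in order until a² - 3a + 19 is not prime.
The first 17 eligible values, up to a = 17, all satisfy the conclusion.
a = 18: a² - 3a + 19 = 289 = 17 × 17, composite.

a = 18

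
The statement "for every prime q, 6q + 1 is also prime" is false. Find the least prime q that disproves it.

The first 7 eligible values, up to q = 17, all satisfy the conclusion.
q = 19: 6q + 1 = 115 = 5 × 23, not prime.
Hence q = 19 is a counterexample.

q = 19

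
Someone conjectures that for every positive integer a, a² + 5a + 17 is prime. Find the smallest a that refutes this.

a = 8

The first 7 eligible values, up to a = 7, all satisfy the conclusion.
a = 8: a² + 5a + 17 = 121 = 11 × 11, composite.
Hence a = 8 is a counterexample.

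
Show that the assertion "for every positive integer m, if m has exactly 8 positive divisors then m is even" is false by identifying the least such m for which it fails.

We need the least positive integer m for which m has exactly 8 positive divisors but m is odd.
For m = 24, 30, 40, 42, …, 88, 102, 104 the conclusion holds.
m = 105: divisors of 105: 1, 3, 5, 7, 15, 21, 35, 105; 105 is odd.

m = 105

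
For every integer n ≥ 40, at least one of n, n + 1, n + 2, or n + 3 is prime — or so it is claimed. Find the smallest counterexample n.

A counterexample is any integer n ≥ 40 such that n, n + 1, n + 2, n + 3 are all composite; we check each in order.
For n = 40, 41, 42, 43, 44, 45, 46, 47 the conclusion holds.
n = 48: 48 = 2 × 24; 49 = 7 × 7; 50 = 2 × 25; 51 = 3 × 17 — all composite.
So n = 48 is the smallest counterexample.

n = 48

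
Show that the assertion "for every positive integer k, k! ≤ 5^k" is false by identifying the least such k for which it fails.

k = 12

A counterexample is any positive integer k such that k! > 5^k; we check each in order.
For k = 1, 2, 3, 4, …, 9, 10, 11 the conclusion holds.
k = 12: k! = 479001600 and 5^k = 244140625, so 479001600 > 244140625.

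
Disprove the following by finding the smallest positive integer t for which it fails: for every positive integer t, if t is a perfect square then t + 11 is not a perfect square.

t = 25

A counterexample is any positive integer t such that t is a perfect square but t + 11 is a perfect square; we check each in order.
The first 4 eligible values, up to t = 16, all satisfy the conclusion.
t = 25: 25 = 5² and 25 + 11 = 36 = 6².
Thus t = 25 disproves the claim, and no smaller t works.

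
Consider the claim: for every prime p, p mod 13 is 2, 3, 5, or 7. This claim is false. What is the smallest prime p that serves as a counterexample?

p = 11

Check each prime p in order until the claim fails.
The first 4 eligible values, up to p = 7, all satisfy the conclusion.
p = 11: 11 mod 13 = 11 — not in {2, 3, 5, 7}.
Hence p = 11 is a counterexample.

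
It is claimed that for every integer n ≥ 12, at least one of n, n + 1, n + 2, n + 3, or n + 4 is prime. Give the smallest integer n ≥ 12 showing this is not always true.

n = 24

For n = 12, 13, 14, 15, …, 21, 22, 23 the conclusion holds.
n = 24: 24 = 2 × 12; 25 = 5 × 5; 26 = 2 × 13; 27 = 3 × 9; 28 = 2 × 14 — all composite.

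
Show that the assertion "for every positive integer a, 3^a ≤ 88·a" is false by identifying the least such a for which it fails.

a = 6

We need the least positive integer a for which 3^a > 88·a.
For a = 1, 2, 3, 4, 5 the conclusion holds.
a = 6: 3^a = 729 and 88·a = 528, so 729 > 528.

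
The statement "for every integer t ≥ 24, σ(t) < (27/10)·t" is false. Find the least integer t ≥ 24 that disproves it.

Check each integer t ≥ 24 in order until the claim fails.
The first 36 eligible values, up to t = 59, all satisfy the conclusion.
t = 60: σ(60) = 168; 168 ≥ 162.
Hence t = 60 is a counterexample.

t = 60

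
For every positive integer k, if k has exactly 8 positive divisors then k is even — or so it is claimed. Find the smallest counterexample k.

k = 105

Check each positive integer k in order until k has exactly 8 positive divisors but k is odd.
For k = 24, 30, 40, 42, …, 88, 102, 104 the conclusion holds.
k = 105: divisors of 105: 1, 3, 5, 7, 15, 21, 35, 105; 105 is odd.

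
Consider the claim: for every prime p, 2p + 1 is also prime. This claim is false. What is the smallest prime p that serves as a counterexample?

We need the least prime p for which 2p + 1 is not prime.
For p = 2, 3, 5 the conclusion holds.
p = 7: 2p + 1 = 15 = 3 × 5, not prime.

p = 7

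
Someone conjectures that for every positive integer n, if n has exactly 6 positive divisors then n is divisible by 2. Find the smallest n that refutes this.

Check each positive integer n in order until n has exactly 6 positive divisors but n is not divisible by 2.
n = 12: τ(12) = 6; 12 mod 2 = 0.
n = 18: τ(18) = 6; 18 mod 2 = 0.
n = 20: τ(20) = 6; 20 mod 2 = 0.
n = 28: τ(28) = 6; 28 mod 2 = 0.
n = 32: τ(32) = 6; 32 mod 2 = 0.
n = 44: τ(44) = 6; 44 mod 2 = 0.
n = 45: τ(45) = 6; 45 mod 2 = 1.
So n = 45 is the smallest counterexample.

n = 45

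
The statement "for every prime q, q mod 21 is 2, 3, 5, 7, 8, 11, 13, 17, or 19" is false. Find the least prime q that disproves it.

q = 31

For q = 2, 3, 5, 7, 11, 13, 17, 19, 23, 29 the conclusion holds.
q = 31: 31 mod 21 = 10 — not in {2, 3, 5, 7, 8, 11, 13, 17, 19}.
So q = 31 is the smallest counterexample.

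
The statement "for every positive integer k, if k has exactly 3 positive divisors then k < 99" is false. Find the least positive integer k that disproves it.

k = 121

Check each positive integer k in order until k has exactly 3 positive divisors but the claim fails.
For k = 4, 9, 25, 49 the conclusion holds.
k = 121: τ(121) = 3; 121 ≥ 99.
So k = 121 is the smallest counterexample.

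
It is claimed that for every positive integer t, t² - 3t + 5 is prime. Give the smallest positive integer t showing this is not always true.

t = 4

Check each positive integer t in order until t² - 3t + 5 is not prime.
t = 1: t² - 3t + 5 = 3, prime.
t = 2: t² - 3t + 5 = 3, prime.
t = 3: t² - 3t + 5 = 5, prime.
t = 4: t² - 3t + 5 = 9 = 3 × 3, composite.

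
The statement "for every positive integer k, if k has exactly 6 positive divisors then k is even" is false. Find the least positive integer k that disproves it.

k = 45

A counterexample is any positive integer k such that k has exactly 6 positive divisors but k is odd; we check each in order.
The first 6 eligible values, up to k = 44, all satisfy the conclusion.
k = 45: divisors of 45: 1, 3, 5, 9, 15, 45; 45 is odd.
Thus k = 45 disproves the claim, and no smaller k works.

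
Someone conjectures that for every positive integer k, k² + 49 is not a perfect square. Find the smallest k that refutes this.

k = 24

A counterexample is any positive integer k such that k² + 49 is a perfect square; we check each in order.
For k = 1, 2, 3, 4, …, 21, 22, 23 the conclusion holds.
k = 24: 24² + 49 = 625 = 25², a perfect square.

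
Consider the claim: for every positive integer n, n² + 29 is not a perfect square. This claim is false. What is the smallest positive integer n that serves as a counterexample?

We need the least positive integer n for which n² + 29 is a perfect square.
For n = 1, 2, 3, 4, …, 11, 12, 13 the conclusion holds.
n = 14: 14² + 29 = 225 = 15², a perfect square.
Hence n = 14 is a counterexample.

n = 14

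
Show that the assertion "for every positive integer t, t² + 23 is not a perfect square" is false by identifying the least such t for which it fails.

t = 11

For t = 1, 2, 3, 4, 5, 6, 7, 8, 9, 10 the conclusion holds.
t = 11: 11² + 23 = 144 = 12², a perfect square.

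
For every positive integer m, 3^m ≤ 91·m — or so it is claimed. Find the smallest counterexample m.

Check each positive integer m in order until 3^m > 91·m.
m = 1: 3^m = 3 and 91·m = 91, so 3 ≤ 91.
m = 2: 3^m = 9 and 91·m = 182, so 9 ≤ 182.
m = 3: 3^m = 27 and 91·m = 273, so 27 ≤ 273.
m = 4: 3^m = 81 and 91·m = 364, so 81 ≤ 364.
m = 5: 3^m = 243 and 91·m = 455, so 243 ≤ 455.
m = 6: 3^m = 729 and 91·m = 546, so 729 > 546.
So m = 6 is the smallest counterexample.

m = 6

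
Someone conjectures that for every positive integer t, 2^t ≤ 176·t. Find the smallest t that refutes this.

We need the least positive integer t for which 2^t > 176·t.
For t = 1, 2, 3, 4, 5, 6, 7, 8, 9, 10 the conclusion holds.
t = 11: 2^t = 2048 and 176·t = 1936, so 2048 > 1936.
Thus t = 11 disproves the claim, and no smaller t works.

t = 11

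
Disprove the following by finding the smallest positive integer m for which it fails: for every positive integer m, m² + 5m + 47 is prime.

A counterexample is any positive integer m such that m² + 5m + 47 is not prime; we check each in order.
For m = 1, 2, 3, 4, …, 35, 36, 37 the conclusion holds.
m = 38: m² + 5m + 47 = 1681 = 41 × 41, composite.
Thus m = 38 disproves the claim, and no smaller m works.

m = 38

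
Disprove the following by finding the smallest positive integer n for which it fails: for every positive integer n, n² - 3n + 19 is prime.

n = 18

A counterexample is any positive integer n such that n² - 3n + 19 is not prime; we check each in order.
The first 17 eligible values, up to n = 17, all satisfy the conclusion.
n = 18: n² - 3n + 19 = 289 = 17 × 17, composite.
Thus n = 18 disproves the claim, and no smaller n works.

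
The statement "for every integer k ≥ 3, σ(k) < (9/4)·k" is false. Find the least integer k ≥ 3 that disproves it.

k = 12

A counterexample is any integer k ≥ 3 such that the claim fails; we check each in order.
The first 9 eligible values, up to k = 11, all satisfy the conclusion.
k = 12: σ(12) = 28; 28 ≥ 27.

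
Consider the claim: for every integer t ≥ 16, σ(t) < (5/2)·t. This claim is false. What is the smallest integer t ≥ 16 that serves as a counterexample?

t = 24

Check each integer t ≥ 16 in order until the claim fails.
For t = 16, 17, 18, 19, 20, 21, 22, 23 the conclusion holds.
t = 24: σ(24) = 60; 60 ≥ 60.
Hence t = 24 is a counterexample.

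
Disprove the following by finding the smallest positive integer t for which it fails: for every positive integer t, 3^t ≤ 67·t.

t = 6

t = 1: 3^t = 3 and 67·t = 67, so 3 ≤ 67.
t = 2: 3^t = 9 and 67·t = 134, so 9 ≤ 134.
t = 3: 3^t = 27 and 67·t = 201, so 27 ≤ 201.
t = 4: 3^t = 81 and 67·t = 268, so 81 ≤ 268.
t = 5: 3^t = 243 and 67·t = 335, so 243 ≤ 335.
t = 6: 3^t = 729 and 67·t = 402, so 729 > 402.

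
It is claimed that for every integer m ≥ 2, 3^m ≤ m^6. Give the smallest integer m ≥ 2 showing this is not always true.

Check each integer m ≥ 2 in order until 3^m > m^6.
For m = 2, 3, 4, 5, …, 12, 13, 14 the conclusion holds.
m = 15: 3^m = 14348907 and m^6 = 11390625, so 14348907 > 11390625.
So m = 15 is the smallest counterexample.

m = 15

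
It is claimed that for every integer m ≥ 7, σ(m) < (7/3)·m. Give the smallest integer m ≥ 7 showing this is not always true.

A counterexample is any integer m ≥ 7 such that the claim fails; we check each in order.
The first 5 eligible values, up to m = 11, all satisfy the conclusion.
m = 12: σ(12) = 28; 28 ≥ 28.
Thus m = 12 disproves the claim, and no smaller m works.

m = 12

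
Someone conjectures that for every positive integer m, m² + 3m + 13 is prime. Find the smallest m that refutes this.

We need the least positive integer m for which m² + 3m + 13 is not prime.
For m = 1, 2, 3, 4, 5, 6, 7, 8 the conclusion holds.
m = 9: m² + 3m + 13 = 121 = 11 × 11, composite.

m = 9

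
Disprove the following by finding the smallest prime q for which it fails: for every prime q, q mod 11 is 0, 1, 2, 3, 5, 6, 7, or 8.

q = 31

A counterexample is any prime q such that the claim fails; we check each in order.
The first 10 eligible values, up to q = 29, all satisfy the conclusion.
q = 31: 31 mod 11 = 9 — not in {0, 1, 2, 3, 5, 6, 7, 8}.
Thus q = 31 disproves the claim, and no smaller q works.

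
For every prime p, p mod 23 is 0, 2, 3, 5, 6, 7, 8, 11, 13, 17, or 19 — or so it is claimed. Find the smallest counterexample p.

For p = 2, 3, 5, 7, …, 23, 29, 31 the conclusion holds.
p = 37: 37 mod 23 = 14 — not in {0, 2, 3, 5, 6, 7, 8, 11, 13, 17, 19}.

p = 37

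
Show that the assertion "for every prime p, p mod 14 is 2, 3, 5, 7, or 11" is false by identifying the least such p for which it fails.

p = 13

The first 5 eligible values, up to p = 11, all satisfy the conclusion.
p = 13: 13 mod 14 = 13 — not in {2, 3, 5, 7, 11}.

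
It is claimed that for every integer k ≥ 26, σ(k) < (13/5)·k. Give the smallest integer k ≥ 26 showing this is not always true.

k = 60

A counterexample is any integer k ≥ 26 such that the claim fails; we check each in order.
The first 34 eligible values, up to k = 59, all satisfy the conclusion.
k = 60: σ(60) = 168; 168 ≥ 156.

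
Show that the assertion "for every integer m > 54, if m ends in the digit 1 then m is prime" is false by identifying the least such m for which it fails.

m = 81

Check each integer m > 54 in order until m ends in the digit 1 but m is not prime.
m = 61: 61 ends in 1 and is prime.
m = 71: 71 ends in 1 and is prime.
m = 81: 81 ends in 1; 81 = 3 × 27, composite.
So m = 81 is the smallest counterexample.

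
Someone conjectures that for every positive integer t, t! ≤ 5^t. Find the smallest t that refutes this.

We need the least positive integer t for which t! > 5^t.
For t = 1, 2, 3, 4, …, 9, 10, 11 the conclusion holds.
t = 12: t! = 479001600 and 5^t = 244140625, so 479001600 > 244140625.
Hence t = 12 is a counterexample.

t = 12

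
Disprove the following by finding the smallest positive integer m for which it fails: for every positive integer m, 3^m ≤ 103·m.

m = 6

We need the least positive integer m for which 3^m > 103·m.
m = 1: 3^m = 3 and 103·m = 103, so 3 ≤ 103.
m = 2: 3^m = 9 and 103·m = 206, so 9 ≤ 206.
m = 3: 3^m = 27 and 103·m = 309, so 27 ≤ 309.
m = 4: 3^m = 81 and 103·m = 412, so 81 ≤ 412.
m = 5: 3^m = 243 and 103·m = 515, so 243 ≤ 515.
m = 6: 3^m = 729 and 103·m = 618, so 729 > 618.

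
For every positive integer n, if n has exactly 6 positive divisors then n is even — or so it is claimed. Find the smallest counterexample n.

n = 45

For n = 12, 18, 20, 28, 32, 44 the conclusion holds.
n = 45: divisors of 45: 1, 3, 5, 9, 15, 45; 45 is odd.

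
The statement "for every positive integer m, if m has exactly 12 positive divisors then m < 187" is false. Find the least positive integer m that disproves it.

m = 198

The first 12 eligible values, up to m = 160, all satisfy the conclusion.
m = 198: τ(198) = 12; 198 ≥ 187.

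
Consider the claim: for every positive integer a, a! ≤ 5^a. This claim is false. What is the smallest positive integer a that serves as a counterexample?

Check each positive integer a in order until a! > 5^a.
For a = 1, 2, 3, 4, …, 9, 10, 11 the conclusion holds.
a = 12: a! = 479001600 and 5^a = 244140625, so 479001600 > 244140625.
Hence a = 12 is a counterexample.

a = 12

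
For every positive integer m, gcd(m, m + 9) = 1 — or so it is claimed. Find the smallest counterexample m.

For m = 1, 2 the conclusion holds.
m = 3: gcd(3, 12) = 3.
Thus m = 3 disproves the claim, and no smaller m works.

m = 3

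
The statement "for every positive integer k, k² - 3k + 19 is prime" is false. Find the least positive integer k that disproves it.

The first 17 eligible values, up to k = 17, all satisfy the conclusion.
k = 18: k² - 3k + 19 = 289 = 17 × 17, composite.
Thus k = 18 disproves the claim, and no smaller k works.

k = 18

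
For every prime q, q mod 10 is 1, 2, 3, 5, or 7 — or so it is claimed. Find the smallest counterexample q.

q = 19

The first 7 eligible values, up to q = 17, all satisfy the conclusion.
q = 19: 19 mod 10 = 9 — not in {1, 2, 3, 5, 7}.
So q = 19 is the smallest counterexample.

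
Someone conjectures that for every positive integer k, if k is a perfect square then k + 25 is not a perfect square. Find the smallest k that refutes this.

The first 11 eligible values, up to k = 121, all satisfy the conclusion.
k = 144: 144 = 12² and 144 + 25 = 169 = 13².
Thus k = 144 disproves the claim, and no smaller k works.

k = 144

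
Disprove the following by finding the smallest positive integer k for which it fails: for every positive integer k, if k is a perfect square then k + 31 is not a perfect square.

For k = 1, 4, 9, 16, …, 144, 169, 196 the conclusion holds.
k = 225: 225 = 15² and 225 + 31 = 256 = 16².
Hence k = 225 is a counterexample.

k = 225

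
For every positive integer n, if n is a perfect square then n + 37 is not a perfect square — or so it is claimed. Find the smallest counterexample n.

n = 324

Check each positive integer n in order until n is a perfect square but n + 37 is a perfect square.
The first 17 eligible values, up to n = 289, all satisfy the conclusion.
n = 324: 324 = 18² and 324 + 37 = 361 = 19².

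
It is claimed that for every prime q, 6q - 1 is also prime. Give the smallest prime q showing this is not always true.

A counterexample is any prime q such that 6q - 1 is not prime; we check each in order.
For q = 2, 3, 5, 7 the conclusion holds.
q = 11: 6q - 1 = 65 = 5 × 13, not prime.

q = 11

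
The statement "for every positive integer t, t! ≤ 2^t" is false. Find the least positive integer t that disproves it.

t = 1: t! = 1 and 2^t = 2, so 1 ≤ 2.
t = 2: t! = 2 and 2^t = 4, so 2 ≤ 4.
t = 3: t! = 6 and 2^t = 8, so 6 ≤ 8.
t = 4: t! = 24 and 2^t = 16, so 24 > 16.

t = 4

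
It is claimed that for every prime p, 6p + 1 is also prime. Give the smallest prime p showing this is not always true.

p = 19

A counterexample is any prime p such that 6p + 1 is not prime; we check each in order.
p = 2: 6p + 1 = 13, prime.
p = 3: 6p + 1 = 19, prime.
p = 5: 6p + 1 = 31, prime.
p = 7: 6p + 1 = 43, prime.
p = 11: 6p + 1 = 67, prime.
p = 13: 6p + 1 = 79, prime.
p = 17: 6p + 1 = 103, prime.
p = 19: 6p + 1 = 115 = 5 × 23, not prime.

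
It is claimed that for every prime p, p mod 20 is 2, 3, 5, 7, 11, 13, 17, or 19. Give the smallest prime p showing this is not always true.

p = 29

For p = 2, 3, 5, 7, 11, 13, 17, 19, 23 the conclusion holds.
p = 29: 29 mod 20 = 9 — not in {2, 3, 5, 7, 11, 13, 17, 19}.
Hence p = 29 is a counterexample.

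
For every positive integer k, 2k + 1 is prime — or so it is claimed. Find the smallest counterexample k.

For k = 1, 2, 3 the conclusion holds.
k = 4: 2k + 1 = 9 = 3 × 3, composite.

k = 4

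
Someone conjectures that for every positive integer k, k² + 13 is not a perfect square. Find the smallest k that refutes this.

We need the least positive integer k for which k² + 13 is a perfect square.
For k = 1, 2, 3, 4, 5 the conclusion holds.
k = 6: 6² + 13 = 49 = 7², a perfect square.

k = 6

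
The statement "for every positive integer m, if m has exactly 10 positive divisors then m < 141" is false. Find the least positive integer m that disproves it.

m = 162

We need the least positive integer m for which m has exactly 10 positive divisors but the claim fails.
For m = 48, 80, 112 the conclusion holds.
m = 162: τ(162) = 10; 162 ≥ 141.
Thus m = 162 disproves the claim, and no smaller m works.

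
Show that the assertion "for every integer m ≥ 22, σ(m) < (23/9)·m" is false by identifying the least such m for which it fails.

m = 48

A counterexample is any integer m ≥ 22 such that the claim fails; we check each in order.
For m = 22, 23, 24, 25, …, 45, 46, 47 the conclusion holds.
m = 48: σ(48) = 124; 124 ≥ 368/3.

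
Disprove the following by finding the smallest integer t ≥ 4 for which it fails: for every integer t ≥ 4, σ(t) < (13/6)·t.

t = 4: σ(4) = 7; 7 < 26/3.
t = 5: σ(5) = 6; 6 < 65/6.
t = 6: σ(6) = 12; 12 < 13.
t = 7: σ(7) = 8; 8 < 91/6.
t = 8: σ(8) = 15; 15 < 52/3.
t = 9: σ(9) = 13; 13 < 39/2.
t = 10: σ(10) = 18; 18 < 65/3.
t = 11: σ(11) = 12; 12 < 143/6.
t = 12: σ(12) = 28; 28 ≥ 26.
Thus t = 12 disproves the claim, and no smaller t works.

t = 12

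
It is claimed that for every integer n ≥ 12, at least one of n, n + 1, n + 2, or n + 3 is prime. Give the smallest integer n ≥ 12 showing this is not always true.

For n = 12, 13, 14, 15, …, 21, 22, 23 the conclusion holds.
n = 24: 24 = 2 × 12; 25 = 5 × 5; 26 = 2 × 13; 27 = 3 × 9 — all composite.

n = 24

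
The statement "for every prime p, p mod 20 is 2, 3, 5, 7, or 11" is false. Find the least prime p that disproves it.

A counterexample is any prime p such that the claim fails; we check each in order.
p = 2: 2 mod 20 = 2.
p = 3: 3 mod 20 = 3.
p = 5: 5 mod 20 = 5.
p = 7: 7 mod 20 = 7.
p = 11: 11 mod 20 = 11.
p = 13: 13 mod 20 = 13 — not in {2, 3, 5, 7, 11}.
Thus p = 13 disproves the claim, and no smaller p works.

p = 13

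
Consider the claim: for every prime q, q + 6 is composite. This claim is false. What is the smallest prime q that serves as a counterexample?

q = 5

q = 2: q + 6 = 8 = 2 × 4, composite.
q = 3: q + 6 = 9 = 3 × 3, composite.
q = 5: q + 6 = 11, prime — not composite.
So q = 5 is the smallest counterexample.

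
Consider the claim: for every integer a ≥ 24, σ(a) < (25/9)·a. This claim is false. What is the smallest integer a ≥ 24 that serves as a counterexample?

a = 60

We need the least integer a ≥ 24 for which the claim fails.
For a = 24, 25, 26, 27, …, 57, 58, 59 the conclusion holds.
a = 60: σ(60) = 168; 168 ≥ 500/3.
Thus a = 60 disproves the claim, and no smaller a works.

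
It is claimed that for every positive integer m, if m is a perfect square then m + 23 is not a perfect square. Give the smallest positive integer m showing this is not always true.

m = 121

For m = 1, 4, 9, 16, 25, 36, 49, 64, 81, 100 the conclusion holds.
m = 121: 121 = 11² and 121 + 23 = 144 = 12².
Hence m = 121 is a counterexample.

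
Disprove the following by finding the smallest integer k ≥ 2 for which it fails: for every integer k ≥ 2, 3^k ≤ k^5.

For k = 2, 3, 4, 5, 6, 7, 8, 9, 10 the conclusion holds.
k = 11: 3^k = 177147 and k^5 = 161051, so 177147 > 161051.

k = 11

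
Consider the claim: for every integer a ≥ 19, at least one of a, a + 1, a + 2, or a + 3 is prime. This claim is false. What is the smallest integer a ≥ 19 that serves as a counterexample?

a = 24

Check each integer a ≥ 19 in order until a, a + 1, a + 2, a + 3 are all composite.
The first 5 eligible values, up to a = 23, all satisfy the conclusion.
a = 24: 24 = 2 × 12; 25 = 5 × 5; 26 = 2 × 13; 27 = 3 × 9 — all composite.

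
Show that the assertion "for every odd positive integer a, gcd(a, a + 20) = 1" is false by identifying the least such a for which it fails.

We need the least odd positive integer a for which gcd(a, a + 20) > 1.
For a = 1, 3 the conclusion holds.
a = 5: gcd(5, 25) = 5.
Thus a = 5 disproves the claim, and no smaller a works.

a = 5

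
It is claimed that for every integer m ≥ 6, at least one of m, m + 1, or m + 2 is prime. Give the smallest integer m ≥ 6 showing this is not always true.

We need the least integer m ≥ 6 for which m, m + 1, m + 2 are all composite.
m = 6: 7 is prime.
m = 7: 7 is prime.
m = 8: 8 = 2 × 4; 9 = 3 × 3; 10 = 2 × 5 — all composite.

m = 8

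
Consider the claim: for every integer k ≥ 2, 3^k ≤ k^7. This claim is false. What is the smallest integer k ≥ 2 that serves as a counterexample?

A counterexample is any integer k ≥ 2 such that 3^k > k^7; we check each in order.
For k = 2, 3, 4, 5, …, 16, 17, 18 the conclusion holds.
k = 19: 3^k = 1162261467 and k^7 = 893871739, so 1162261467 > 893871739.

k = 19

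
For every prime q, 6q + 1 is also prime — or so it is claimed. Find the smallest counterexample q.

q = 19

Check each prime q in order until 6q + 1 is not prime.
The first 7 eligible values, up to q = 17, all satisfy the conclusion.
q = 19: 6q + 1 = 115 = 5 × 23, not prime.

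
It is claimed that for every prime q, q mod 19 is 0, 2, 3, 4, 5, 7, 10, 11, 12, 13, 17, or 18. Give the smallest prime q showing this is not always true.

Check each prime q in order until the claim fails.
For q = 2, 3, 5, 7, …, 37, 41, 43 the conclusion holds.
q = 47: 47 mod 19 = 9 — not in {0, 2, 3, 4, 5, 7, 10, 11, 12, 13, 17, 18}.

q = 47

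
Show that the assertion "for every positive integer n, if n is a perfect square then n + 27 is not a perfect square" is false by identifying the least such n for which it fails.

n = 9

Check each positive integer n in order until n is a perfect square but n + 27 is a perfect square.
For n = 1, 4 the conclusion holds.
n = 9: 9 = 3² and 9 + 27 = 36 = 6².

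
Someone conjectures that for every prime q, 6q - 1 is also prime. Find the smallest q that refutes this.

We need the least prime q for which 6q - 1 is not prime.
For q = 2, 3, 5, 7 the conclusion holds.
q = 11: 6q - 1 = 65 = 5 × 13, not prime.
Thus q = 11 disproves the claim, and no smaller q works.

q = 11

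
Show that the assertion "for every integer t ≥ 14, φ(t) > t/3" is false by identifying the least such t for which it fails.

For t = 14, 15, 16, 17 the conclusion holds.
t = 18: φ(18) = 6 and 18/3 = 6, so φ(18) ≤ 18/3.

t = 18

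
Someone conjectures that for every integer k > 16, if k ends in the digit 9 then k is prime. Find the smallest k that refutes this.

k = 19: 19 ends in 9 and is prime.
k = 29: 29 ends in 9 and is prime.
k = 39: 39 ends in 9; 39 = 3 × 13, composite.

k = 39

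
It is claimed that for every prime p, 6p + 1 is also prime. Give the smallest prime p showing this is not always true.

Check each prime p in order until 6p + 1 is not prime.
The first 7 eligible values, up to p = 17, all satisfy the conclusion.
p = 19: 6p + 1 = 115 = 5 × 23, not prime.
Thus p = 19 disproves the claim, and no smaller p works.

p = 19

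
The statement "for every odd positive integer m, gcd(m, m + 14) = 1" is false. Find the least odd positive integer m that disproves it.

m = 1: gcd(1, 15) = 1.
m = 3: gcd(3, 17) = 1.
m = 5: gcd(5, 19) = 1.
m = 7: gcd(7, 21) = 7.
So m = 7 is the smallest counterexample.

m = 7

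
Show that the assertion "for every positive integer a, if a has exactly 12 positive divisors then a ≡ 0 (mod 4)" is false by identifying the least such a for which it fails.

a = 90

A counterexample is any positive integer a such that a has exactly 12 positive divisors but the claim fails; we check each in order.
a = 60: τ(60) = 12; 60 ≡ 0 (mod 4).
a = 72: τ(72) = 12; 72 ≡ 0 (mod 4).
a = 84: τ(84) = 12; 84 ≡ 0 (mod 4).
a = 90: τ(90) = 12; 90 ≡ 2 (mod 4).
So a = 90 is the smallest counterexample.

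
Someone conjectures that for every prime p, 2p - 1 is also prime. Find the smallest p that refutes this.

p = 5

p = 2: 2p - 1 = 3, prime.
p = 3: 2p - 1 = 5, prime.
p = 5: 2p - 1 = 9 = 3 × 3, not prime.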